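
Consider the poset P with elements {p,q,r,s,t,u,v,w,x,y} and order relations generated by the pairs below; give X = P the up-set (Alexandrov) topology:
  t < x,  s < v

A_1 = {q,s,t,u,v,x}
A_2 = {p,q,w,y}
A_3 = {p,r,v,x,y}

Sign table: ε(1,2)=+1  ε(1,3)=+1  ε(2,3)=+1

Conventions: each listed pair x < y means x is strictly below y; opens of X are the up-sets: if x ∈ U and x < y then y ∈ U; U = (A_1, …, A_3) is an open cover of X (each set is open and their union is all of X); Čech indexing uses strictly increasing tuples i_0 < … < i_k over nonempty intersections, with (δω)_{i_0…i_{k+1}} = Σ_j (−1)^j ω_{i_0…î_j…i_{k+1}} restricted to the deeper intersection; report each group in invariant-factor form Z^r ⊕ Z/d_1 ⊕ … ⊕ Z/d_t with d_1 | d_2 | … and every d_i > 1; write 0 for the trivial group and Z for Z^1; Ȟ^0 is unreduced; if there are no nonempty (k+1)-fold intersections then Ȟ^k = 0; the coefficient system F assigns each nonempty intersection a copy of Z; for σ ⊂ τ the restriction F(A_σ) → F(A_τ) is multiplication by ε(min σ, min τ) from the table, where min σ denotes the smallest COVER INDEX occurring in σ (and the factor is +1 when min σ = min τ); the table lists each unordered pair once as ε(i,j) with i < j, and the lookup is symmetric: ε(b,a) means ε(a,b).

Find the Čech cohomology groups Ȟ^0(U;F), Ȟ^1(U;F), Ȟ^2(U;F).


nonempty intersections:
  A12={q} A13={v,x} A23={p,y}
C dims 3,3; δ0: rk 2, SNF 1^2
Ȟ^0: (3−2)−0=1 ⇒ Z
Ȟ^1: (3−0)−2=1 ⇒ Z
Ȟ^2: (0−0)−0=0 ⇒ 0

Ȟ^0 = Z; Ȟ^1 = Z; Ȟ^2 = 0


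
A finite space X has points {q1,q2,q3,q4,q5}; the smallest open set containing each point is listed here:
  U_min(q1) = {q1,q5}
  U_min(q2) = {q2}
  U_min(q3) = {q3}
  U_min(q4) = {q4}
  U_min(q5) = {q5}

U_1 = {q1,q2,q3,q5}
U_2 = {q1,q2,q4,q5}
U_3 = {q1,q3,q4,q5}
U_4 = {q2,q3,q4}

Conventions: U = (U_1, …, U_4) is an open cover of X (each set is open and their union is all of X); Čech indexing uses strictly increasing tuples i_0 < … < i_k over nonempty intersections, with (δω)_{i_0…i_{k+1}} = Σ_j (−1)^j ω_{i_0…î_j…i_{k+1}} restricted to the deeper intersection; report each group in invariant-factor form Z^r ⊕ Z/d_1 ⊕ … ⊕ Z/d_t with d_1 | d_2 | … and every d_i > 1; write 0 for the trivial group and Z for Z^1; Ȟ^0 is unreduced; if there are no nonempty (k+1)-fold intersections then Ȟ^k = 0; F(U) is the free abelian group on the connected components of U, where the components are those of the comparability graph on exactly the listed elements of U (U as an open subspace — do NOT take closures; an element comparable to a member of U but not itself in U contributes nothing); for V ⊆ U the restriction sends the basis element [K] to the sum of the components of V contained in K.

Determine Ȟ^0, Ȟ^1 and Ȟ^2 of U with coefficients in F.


nonempty intersections:
  U12={q1,q2,q5} U13={q1,q3,q5} U14={q2,q3} U23={q1,q4,q5} U24={q2,q4} U34={q3,q4}
  U123={q1,q5} U124={q2} U134={q3} U234={q4}
components per intersection:
  U1: {q1,q5} {q2} {q3}
  U2: {q1,q5} {q2} {q4}
  U3: {q1,q5} {q3} {q4}
  U4: {q2} {q3} {q4}
  U12: {q1,q5} {q2}
  U13: {q1,q5} {q3}
  U14: {q2} {q3}
  U23: {q1,q5} {q4}
  U24: {q2} {q4}
  U34: {q3} {q4}
  U123: {q1,q5}
  U124: {q2}
  U134: {q3}
  U234: {q4}
C dims 12,12,4; δ0: rk 8, SNF 1^8; δ1: rk 4, SNF 1^4
Ȟ^0: (12−8)−0=4 ⇒ Z^4
Ȟ^1: (12−4)−8=0 ⇒ 0
Ȟ^2: (4−0)−4=0 ⇒ 0

Ȟ^0(U;F) ≅ Z^4, Ȟ^1(U;F) ≅ 0, Ȟ^2(U;F) ≅ 0


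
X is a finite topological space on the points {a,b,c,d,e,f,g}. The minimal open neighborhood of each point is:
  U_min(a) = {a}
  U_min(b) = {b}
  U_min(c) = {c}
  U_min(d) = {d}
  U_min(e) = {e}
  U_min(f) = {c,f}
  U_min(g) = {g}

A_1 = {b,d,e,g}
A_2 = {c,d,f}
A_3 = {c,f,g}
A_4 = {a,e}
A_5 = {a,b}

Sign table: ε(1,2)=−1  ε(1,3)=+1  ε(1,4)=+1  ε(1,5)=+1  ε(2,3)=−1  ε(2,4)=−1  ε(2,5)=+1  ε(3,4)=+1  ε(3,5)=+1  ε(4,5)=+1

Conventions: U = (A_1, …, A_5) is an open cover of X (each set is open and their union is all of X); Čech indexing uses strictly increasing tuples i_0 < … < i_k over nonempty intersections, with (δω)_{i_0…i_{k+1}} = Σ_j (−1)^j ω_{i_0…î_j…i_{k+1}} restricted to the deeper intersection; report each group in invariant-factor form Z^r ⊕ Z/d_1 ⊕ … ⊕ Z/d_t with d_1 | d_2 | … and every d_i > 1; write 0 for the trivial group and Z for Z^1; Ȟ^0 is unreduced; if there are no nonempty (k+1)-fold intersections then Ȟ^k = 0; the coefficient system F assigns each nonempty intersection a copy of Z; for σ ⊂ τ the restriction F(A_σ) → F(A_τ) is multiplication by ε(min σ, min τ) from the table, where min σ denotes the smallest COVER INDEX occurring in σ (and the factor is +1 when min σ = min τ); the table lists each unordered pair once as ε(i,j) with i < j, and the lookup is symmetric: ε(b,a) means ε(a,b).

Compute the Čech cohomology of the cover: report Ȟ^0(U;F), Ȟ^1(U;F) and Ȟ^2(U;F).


Ȟ^0 ≅ Z, Ȟ^1 ≅ Z^2 and Ȟ^2 ≅ 0

nonempty overlaps:
  A12={d} A13={g} A14={e} A15={b} A23={c,f} A45={a}
C dims 5,6; δ0: rk 4, SNF 1^4
degree 0: 5−4−0 = 1 → Ȟ^0 ≅ Z
degree 1: 6−0−4 = 2 → Ȟ^1 ≅ Z^2
degree 2: 0−0−0 = 0 → Ȟ^2 ≅ 0


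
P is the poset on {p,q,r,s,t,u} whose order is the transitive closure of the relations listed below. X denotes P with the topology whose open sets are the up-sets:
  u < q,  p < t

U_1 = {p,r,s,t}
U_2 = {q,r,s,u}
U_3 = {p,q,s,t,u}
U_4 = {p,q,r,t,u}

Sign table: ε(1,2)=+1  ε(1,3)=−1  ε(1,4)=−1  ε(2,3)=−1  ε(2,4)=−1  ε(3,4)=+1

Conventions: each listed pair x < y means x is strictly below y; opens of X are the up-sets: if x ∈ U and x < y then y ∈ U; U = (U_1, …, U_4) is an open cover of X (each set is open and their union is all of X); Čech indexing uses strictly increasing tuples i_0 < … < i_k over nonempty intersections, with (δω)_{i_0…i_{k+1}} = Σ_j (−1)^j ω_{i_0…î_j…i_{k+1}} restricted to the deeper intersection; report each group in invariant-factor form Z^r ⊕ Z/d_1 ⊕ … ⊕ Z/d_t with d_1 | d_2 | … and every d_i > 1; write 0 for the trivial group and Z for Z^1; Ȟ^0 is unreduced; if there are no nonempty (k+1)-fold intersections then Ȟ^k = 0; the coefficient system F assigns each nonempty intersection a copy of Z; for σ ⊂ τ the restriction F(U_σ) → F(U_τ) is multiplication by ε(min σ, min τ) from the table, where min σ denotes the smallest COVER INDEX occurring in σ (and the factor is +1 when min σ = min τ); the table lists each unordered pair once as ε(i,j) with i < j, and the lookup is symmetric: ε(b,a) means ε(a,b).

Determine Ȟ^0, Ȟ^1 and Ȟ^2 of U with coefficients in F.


nerve simplices:
  U12={r,s} U13={p,s,t} U14={p,r,t} U23={q,s,u} U24={q,r,u} U34={p,q,t,u}
  U123={s} U124={r} U134={p,t} U234={q,u}
C dims 4,6,4; δ0: rk 3, SNF 1^3; δ1: rk 3, SNF 1^3
degree 0: 4−3−0 = 1 → Ȟ^0 ≅ Z
degree 1: 6−3−3 = 0 → Ȟ^1 ≅ 0
degree 2: 4−0−3 = 1 → Ȟ^2 ≅ Z

Ȟ^0(U;F) ≅ Z, Ȟ^1(U;F) ≅ 0, Ȟ^2(U;F) ≅ Z


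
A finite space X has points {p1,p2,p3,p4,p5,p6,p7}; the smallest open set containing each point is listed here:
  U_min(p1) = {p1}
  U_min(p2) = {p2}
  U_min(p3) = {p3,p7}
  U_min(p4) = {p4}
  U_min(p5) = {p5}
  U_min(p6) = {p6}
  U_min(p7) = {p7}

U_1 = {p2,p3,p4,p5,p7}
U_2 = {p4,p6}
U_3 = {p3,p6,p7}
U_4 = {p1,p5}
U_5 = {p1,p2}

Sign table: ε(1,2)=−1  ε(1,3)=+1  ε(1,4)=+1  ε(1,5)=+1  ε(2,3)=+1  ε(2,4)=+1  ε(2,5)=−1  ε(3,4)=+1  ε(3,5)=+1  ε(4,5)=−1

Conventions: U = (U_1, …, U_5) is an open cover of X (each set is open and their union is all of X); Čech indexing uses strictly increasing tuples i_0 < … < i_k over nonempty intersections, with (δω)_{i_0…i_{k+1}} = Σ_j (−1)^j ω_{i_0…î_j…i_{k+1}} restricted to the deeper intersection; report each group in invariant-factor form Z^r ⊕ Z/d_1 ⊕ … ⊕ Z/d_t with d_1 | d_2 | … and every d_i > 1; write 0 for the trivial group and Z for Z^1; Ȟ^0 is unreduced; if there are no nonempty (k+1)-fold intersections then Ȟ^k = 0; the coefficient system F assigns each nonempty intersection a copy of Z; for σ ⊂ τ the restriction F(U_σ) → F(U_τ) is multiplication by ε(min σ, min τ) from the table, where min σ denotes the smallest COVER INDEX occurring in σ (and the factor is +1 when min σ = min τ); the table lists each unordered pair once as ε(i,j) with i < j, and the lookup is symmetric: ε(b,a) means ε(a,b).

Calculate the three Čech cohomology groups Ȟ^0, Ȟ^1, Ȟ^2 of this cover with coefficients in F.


Ȟ^0(U;F) ≅ 0, Ȟ^1(U;F) ≅ Z ⊕ Z/2, Ȟ^2(U;F) ≅ 0

nerve of the cover:
  U12={p4} U13={p3,p7} U14={p5} U15={p2} U23={p6} U45={p1}
C dims 5,6; δ0: rk 5, SNF 1^4·2
Ȟ^0 = (5 − 5) − 0 = 0, so Ȟ^0 ≅ 0
Ȟ^1 = (6 − 0) − 5 = 1 plus torsion [2], so Ȟ^1 ≅ Z ⊕ Z/2
Ȟ^2 = (0 − 0) − 0 = 0, so Ȟ^2 ≅ 0


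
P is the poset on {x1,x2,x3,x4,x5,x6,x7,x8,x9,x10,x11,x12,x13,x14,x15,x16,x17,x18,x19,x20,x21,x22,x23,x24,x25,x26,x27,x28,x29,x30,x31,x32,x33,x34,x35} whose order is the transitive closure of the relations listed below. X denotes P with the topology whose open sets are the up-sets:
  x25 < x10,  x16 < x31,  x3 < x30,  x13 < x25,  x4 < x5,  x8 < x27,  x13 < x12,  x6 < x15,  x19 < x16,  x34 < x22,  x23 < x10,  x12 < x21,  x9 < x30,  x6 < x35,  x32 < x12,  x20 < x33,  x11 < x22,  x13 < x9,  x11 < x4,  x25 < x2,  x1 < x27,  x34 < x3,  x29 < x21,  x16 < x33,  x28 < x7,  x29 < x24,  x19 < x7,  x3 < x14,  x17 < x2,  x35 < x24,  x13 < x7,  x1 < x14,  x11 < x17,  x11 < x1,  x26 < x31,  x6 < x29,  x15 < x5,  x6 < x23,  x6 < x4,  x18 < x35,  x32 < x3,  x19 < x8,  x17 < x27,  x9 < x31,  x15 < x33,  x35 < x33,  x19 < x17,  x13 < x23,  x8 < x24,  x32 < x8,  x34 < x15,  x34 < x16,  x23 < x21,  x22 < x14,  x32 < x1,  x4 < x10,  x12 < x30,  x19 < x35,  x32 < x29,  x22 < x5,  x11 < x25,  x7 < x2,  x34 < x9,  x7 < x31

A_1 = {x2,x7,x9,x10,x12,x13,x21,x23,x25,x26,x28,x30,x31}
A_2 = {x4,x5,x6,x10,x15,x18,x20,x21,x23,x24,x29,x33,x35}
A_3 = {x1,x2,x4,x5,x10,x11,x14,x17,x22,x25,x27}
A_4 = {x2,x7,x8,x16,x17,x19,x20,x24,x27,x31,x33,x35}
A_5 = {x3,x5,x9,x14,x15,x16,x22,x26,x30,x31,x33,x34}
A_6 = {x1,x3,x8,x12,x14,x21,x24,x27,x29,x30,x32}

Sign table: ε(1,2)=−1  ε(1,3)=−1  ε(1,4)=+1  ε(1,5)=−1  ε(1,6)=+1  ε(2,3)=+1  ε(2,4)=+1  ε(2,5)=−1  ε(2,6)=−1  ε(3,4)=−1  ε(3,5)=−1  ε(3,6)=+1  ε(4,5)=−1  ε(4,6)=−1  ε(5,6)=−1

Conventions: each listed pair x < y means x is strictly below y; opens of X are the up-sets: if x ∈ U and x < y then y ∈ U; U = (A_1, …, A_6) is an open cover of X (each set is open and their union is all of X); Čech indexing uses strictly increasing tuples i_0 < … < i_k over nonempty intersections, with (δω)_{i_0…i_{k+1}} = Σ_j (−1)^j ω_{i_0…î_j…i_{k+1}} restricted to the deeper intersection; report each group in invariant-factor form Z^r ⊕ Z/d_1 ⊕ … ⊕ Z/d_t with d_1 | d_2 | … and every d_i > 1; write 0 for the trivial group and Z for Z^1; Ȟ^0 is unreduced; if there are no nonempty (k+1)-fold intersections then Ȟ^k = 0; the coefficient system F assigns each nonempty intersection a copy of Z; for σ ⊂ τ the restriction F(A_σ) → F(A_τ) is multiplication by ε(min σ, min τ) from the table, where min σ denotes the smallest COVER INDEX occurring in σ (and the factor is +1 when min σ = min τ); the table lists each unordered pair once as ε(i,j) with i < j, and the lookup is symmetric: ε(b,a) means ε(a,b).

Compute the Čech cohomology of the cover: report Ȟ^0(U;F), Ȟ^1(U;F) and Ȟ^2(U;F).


intersection data:
  A12={x10,x21,x23} A13={x2,x10,x25} A14={x2,x7,x31} A15={x9,x26,x30,x31} A16={x12,x21,x30} A23={x4,x5,x10} A24={x20,x24,x33,x35} A25={x5,x15,x33} A26={x21,x24,x29} A34={x2,x17,x27} A35={x5,x14,x22} A36={x1,x14,x27} A45={x16,x31,x33} A46={x8,x24,x27} A56={x3,x14,x30}
  A123={x10} A126={x21} A134={x2} A145={x31} A156={x30} A235={x5} A245={x33} A246={x24} A346={x27} A356={x14}
C dims 6,15,10; δ0: rk 6, SNF 1^5·2; δ1: rk 9, SNF 1^9
Ȟ^0 = (6 − 6) − 0 = 0, so Ȟ^0 ≅ 0
Ȟ^1 = (15 − 9) − 6 = 0 plus torsion [2], so Ȟ^1 ≅ Z/2
Ȟ^2 = (10 − 0) − 9 = 1, so Ȟ^2 ≅ Z

Ȟ^0(U;F) ≅ 0; Ȟ^1(U;F) ≅ Z/2; Ȟ^2(U;F) ≅ Z


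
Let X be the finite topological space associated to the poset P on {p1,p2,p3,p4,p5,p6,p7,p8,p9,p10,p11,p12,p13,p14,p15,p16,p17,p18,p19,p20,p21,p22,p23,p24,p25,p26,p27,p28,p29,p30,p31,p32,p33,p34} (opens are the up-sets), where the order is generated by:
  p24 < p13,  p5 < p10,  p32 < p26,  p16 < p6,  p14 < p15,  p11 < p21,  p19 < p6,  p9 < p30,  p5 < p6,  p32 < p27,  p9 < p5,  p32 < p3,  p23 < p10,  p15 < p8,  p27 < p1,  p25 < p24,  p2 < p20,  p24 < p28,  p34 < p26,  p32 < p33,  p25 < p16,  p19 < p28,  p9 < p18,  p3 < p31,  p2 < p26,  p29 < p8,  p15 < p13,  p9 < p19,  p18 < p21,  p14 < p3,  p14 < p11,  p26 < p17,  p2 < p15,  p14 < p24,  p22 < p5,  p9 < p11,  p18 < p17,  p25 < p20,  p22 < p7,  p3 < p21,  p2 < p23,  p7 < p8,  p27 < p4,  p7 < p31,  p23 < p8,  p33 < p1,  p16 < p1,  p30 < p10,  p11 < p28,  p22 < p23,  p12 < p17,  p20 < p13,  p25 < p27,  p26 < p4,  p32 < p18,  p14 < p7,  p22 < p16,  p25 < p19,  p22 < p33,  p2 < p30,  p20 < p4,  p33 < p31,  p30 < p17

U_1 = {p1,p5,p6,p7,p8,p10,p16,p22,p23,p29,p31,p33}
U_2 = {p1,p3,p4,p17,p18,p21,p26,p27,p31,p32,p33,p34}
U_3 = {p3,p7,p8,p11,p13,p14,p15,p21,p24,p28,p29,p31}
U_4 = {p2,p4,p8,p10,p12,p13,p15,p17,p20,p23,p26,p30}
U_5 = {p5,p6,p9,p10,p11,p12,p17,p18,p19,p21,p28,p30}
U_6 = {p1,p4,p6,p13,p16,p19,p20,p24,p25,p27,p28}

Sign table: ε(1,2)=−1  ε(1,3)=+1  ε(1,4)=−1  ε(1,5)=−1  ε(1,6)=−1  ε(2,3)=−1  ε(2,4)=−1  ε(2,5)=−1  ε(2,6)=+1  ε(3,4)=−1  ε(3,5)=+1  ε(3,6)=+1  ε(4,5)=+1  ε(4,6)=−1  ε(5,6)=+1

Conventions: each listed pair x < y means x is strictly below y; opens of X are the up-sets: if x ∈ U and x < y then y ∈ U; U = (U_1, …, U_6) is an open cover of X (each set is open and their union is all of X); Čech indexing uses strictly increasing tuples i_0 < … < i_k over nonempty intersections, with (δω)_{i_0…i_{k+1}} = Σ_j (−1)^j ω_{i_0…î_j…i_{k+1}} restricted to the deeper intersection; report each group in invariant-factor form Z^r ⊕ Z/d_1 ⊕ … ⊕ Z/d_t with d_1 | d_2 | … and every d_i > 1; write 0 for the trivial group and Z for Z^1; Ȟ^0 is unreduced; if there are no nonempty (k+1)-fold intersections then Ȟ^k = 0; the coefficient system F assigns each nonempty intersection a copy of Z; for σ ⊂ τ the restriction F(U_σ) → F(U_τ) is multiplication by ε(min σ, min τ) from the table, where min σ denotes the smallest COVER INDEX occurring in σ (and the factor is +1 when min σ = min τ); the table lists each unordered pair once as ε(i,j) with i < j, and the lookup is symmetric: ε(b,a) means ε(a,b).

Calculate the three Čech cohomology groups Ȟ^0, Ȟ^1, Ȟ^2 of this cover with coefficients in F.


cover nerve:
  U12={p1,p31,p33} U13={p7,p8,p29,p31} U14={p8,p10,p23} U15={p5,p6,p10} U16={p1,p6,p16} U23={p3,p21,p31} U24={p4,p17,p26} U25={p17,p18,p21} U26={p1,p4,p27} U34={p8,p13,p15} U35={p11,p21,p28} U36={p13,p24,p28} U45={p10,p12,p17,p30} U46={p4,p13,p20} U56={p6,p19,p28}
  U123={p31} U126={p1} U134={p8} U145={p10} U156={p6} U235={p21} U245={p17} U246={p4} U346={p13} U356={p28}
C dims 6,15,10; δ0: rk 6, SNF 1^5·2; δ1: rk 9, SNF 1^9
Ȟ^0: (6−6)−0=0 ⇒ 0
Ȟ^1: (15−9)−6=0 plus torsion [2] ⇒ Z/2
Ȟ^2: (10−0)−9=1 ⇒ Z

Ȟ^0 = 0, Ȟ^1 = Z/2 and Ȟ^2 = Z


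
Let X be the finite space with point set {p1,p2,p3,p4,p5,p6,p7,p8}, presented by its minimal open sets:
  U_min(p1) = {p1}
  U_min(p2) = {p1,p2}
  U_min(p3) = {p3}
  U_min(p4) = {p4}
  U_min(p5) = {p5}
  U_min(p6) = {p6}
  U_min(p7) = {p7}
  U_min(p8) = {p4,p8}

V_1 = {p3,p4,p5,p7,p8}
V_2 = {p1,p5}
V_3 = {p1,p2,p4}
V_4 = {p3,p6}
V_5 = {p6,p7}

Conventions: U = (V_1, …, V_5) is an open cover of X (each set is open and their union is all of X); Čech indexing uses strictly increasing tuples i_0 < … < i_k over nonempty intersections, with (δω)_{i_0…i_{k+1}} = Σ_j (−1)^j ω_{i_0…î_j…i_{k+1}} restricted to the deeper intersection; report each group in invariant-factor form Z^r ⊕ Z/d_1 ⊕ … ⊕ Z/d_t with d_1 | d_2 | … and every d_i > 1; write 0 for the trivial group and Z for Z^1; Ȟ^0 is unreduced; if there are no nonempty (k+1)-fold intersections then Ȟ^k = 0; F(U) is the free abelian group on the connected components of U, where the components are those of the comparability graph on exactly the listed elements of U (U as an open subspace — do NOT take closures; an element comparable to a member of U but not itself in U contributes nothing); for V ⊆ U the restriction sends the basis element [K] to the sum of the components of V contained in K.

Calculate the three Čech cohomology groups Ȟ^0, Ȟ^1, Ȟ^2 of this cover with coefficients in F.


Ȟ^0 ≅ Z^6, Ȟ^1 ≅ 0 and Ȟ^2 ≅ 0

nerve of the cover:
  V12={p5} V13={p4} V14={p3} V15={p7} V23={p1} V45={p6}
components per intersection:
  V1: {p3} {p4,p8} {p5} {p7}
  V2: {p1} {p5}
  V3: {p1,p2} {p4}
  V4: {p3} {p6}
  V5: {p6} {p7}
  V12: {p5}
  V13: {p4}
  V14: {p3}
  V15: {p7}
  V23: {p1}
  V45: {p6}
C dims 12,6; δ0: rk 6, SNF 1^6
Ȟ^0 = (12 − 6) − 0 = 6, so Ȟ^0 ≅ Z^6
Ȟ^1 = (6 − 0) − 6 = 0, so Ȟ^1 ≅ 0
Ȟ^2 = (0 − 0) − 0 = 0, so Ȟ^2 ≅ 0


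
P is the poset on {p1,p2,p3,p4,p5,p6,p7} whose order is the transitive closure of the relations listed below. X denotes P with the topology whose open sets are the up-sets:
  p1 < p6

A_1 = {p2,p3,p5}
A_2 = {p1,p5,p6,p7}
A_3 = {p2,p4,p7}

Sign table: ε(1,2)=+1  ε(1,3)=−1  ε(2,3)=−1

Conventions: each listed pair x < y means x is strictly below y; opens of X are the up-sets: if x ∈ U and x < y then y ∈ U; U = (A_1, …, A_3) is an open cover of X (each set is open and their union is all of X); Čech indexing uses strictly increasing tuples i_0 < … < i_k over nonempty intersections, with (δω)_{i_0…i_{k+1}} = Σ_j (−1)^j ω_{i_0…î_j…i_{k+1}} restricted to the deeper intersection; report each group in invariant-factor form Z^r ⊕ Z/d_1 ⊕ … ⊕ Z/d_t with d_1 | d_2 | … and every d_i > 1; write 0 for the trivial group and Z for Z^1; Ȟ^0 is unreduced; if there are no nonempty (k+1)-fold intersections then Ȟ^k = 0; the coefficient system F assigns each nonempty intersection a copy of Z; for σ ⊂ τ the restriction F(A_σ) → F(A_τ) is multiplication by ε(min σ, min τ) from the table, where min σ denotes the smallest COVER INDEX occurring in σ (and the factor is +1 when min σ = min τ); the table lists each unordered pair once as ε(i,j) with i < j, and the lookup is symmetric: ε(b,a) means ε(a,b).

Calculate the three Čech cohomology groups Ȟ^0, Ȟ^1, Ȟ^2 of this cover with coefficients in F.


Ȟ^0 = Z, Ȟ^1 = Z, Ȟ^2 = 0

nonempty intersections:
  A12={p5} A13={p2} A23={p7}
C dims 3,3; δ0: rk 2, SNF 1^2
Ȟ^0: (3−2)−0=1 ⇒ Z
Ȟ^1: (3−0)−2=1 ⇒ Z
Ȟ^2: (0−0)−0=0 ⇒ 0


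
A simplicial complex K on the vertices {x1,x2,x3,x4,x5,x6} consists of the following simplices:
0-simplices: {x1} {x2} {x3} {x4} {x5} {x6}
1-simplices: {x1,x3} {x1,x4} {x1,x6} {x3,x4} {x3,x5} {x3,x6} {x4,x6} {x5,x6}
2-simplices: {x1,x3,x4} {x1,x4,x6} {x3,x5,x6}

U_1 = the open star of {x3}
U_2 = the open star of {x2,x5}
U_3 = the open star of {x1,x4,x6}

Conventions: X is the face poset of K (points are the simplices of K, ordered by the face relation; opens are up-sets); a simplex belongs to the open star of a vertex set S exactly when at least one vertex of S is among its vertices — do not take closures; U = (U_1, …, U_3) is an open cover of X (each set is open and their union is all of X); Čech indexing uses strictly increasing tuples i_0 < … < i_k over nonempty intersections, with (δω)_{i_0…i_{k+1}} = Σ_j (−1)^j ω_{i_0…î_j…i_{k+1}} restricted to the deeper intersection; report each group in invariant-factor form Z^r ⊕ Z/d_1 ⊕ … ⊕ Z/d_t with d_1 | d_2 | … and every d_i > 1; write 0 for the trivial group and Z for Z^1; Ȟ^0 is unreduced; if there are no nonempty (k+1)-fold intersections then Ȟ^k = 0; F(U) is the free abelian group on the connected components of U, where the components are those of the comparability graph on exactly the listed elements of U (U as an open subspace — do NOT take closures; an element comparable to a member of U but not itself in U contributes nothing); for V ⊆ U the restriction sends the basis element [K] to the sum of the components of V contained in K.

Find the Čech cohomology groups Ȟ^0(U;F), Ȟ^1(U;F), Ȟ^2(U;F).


Ȟ^0 ≅ Z^2, Ȟ^1 ≅ Z and Ȟ^2 ≅ 0

nonempty overlaps:
  U1={{x3},{x1,x3},{x3,x4},{x3,x5},{x3,x6},{x1,x3,x4},{x3,x5,x6}} U2={{x2},{x5},{x3,x5},{x5,x6},{x3,x5,x6}} U3={{x1},{x4},{x6},{x1,x3},{x1,x4},{x1,x6},{x3,x4},{x3,x6},{x4,x6},{x5,x6},{x1,x3,x4},{x1,x4,x6},{x3,x5,x6}}
  U12={{x3,x5},{x3,x5,x6}} U13={{x1,x3},{x3,x4},{x3,x6},{x1,x3,x4},{x3,x5,x6}} U23={{x5,x6},{x3,x5,x6}}
  U123={{x3,x5,x6}}
components per intersection:
  U1: {{x3},{x1,x3},{x3,x4},{x3,x5},{x3,x6},{x1,x3,x4},{x3,x5,x6}}
  U2: {{x2}} {{x5},{x3,x5},{x5,x6},{x3,x5,x6}}
  U3: {{x1},{x4},{x6},{x1,x3},{x1,x4},{x1,x6},{x3,x4},{x3,x6},{x4,x6},{x5,x6},{x1,x3,x4},{x1,x4,x6},{x3,x5,x6}}
  U12: {{x3,x5},{x3,x5,x6}}
  U13: {{x1,x3},{x3,x4},{x1,x3,x4}} {{x3,x6},{x3,x5,x6}}
  U23: {{x5,x6},{x3,x5,x6}}
  U123: {{x3,x5,x6}}
C dims 4,4,1; δ0: rk 2, SNF 1^2; δ1: rk 1, SNF 1^1
degree 0: 4−2−0 = 2 → Ȟ^0 ≅ Z^2
degree 1: 4−1−2 = 1 → Ȟ^1 ≅ Z
degree 2: 1−0−1 = 0 → Ȟ^2 ≅ 0


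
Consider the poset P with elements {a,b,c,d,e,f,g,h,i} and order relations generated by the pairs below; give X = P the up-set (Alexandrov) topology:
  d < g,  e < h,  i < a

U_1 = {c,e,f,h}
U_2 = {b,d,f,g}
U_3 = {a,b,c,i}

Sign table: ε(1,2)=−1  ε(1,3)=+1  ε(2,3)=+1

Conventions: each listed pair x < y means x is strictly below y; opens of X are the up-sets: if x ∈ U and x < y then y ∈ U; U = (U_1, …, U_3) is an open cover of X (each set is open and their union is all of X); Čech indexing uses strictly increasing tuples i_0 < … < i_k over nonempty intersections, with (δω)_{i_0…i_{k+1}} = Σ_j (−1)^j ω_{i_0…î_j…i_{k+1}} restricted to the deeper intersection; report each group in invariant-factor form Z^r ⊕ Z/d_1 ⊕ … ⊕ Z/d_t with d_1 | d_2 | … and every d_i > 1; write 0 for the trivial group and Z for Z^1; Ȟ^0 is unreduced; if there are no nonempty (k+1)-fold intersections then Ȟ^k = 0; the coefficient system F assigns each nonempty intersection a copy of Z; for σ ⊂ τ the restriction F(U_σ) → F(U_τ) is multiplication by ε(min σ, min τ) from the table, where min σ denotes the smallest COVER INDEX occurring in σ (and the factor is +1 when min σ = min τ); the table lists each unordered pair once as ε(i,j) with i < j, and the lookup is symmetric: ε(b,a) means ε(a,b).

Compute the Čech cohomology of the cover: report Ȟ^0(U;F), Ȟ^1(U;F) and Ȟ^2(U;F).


Ȟ^0(U;F) ≅ 0; Ȟ^1(U;F) ≅ Z/2; Ȟ^2(U;F) ≅ 0

nerve of the cover:
  U12={f} U13={c} U23={b}
C dims 3,3; δ0: rk 3, SNF 1^2·2
Ȟ^0 = (3 − 3) − 0 = 0, so Ȟ^0 ≅ 0
Ȟ^1 = (3 − 0) − 3 = 0 plus torsion [2], so Ȟ^1 ≅ Z/2
Ȟ^2 = (0 − 0) − 0 = 0, so Ȟ^2 ≅ 0


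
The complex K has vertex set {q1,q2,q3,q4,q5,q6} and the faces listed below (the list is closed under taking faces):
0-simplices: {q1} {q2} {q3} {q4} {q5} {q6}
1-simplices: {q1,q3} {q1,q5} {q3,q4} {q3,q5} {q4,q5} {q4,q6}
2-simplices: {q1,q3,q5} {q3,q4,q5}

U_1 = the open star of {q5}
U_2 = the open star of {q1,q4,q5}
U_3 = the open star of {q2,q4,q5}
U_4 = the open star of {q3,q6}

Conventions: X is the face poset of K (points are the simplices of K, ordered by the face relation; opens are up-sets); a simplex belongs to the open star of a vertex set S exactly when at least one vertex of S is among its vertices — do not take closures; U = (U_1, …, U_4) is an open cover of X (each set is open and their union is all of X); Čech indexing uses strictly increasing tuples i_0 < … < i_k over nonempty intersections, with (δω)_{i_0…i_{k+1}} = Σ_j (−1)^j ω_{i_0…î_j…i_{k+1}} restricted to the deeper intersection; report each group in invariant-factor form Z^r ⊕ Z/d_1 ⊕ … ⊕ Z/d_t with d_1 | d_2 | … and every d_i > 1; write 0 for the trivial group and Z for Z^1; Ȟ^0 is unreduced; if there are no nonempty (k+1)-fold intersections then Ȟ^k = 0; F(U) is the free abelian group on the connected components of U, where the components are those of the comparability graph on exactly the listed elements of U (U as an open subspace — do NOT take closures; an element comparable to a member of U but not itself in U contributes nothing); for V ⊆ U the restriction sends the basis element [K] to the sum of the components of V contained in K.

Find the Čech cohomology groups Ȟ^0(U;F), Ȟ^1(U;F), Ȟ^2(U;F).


nerve of the cover:
  U1={{q5},{q1,q5},{q3,q5},{q4,q5},{q1,q3,q5},{q3,q4,q5}} U2={{q1},{q4},{q5},{q1,q3},{q1,q5},{q3,q4},{q3,q5},{q4,q5},{q4,q6},{q1,q3,q5},{q3,q4,q5}} U3={{q2},{q4},{q5},{q1,q5},{q3,q4},{q3,q5},{q4,q5},{q4,q6},{q1,q3,q5},{q3,q4,q5}} U4={{q3},{q6},{q1,q3},{q3,q4},{q3,q5},{q4,q6},{q1,q3,q5},{q3,q4,q5}}
  U12={{q5},{q1,q5},{q3,q5},{q4,q5},{q1,q3,q5},{q3,q4,q5}} U13={{q5},{q1,q5},{q3,q5},{q4,q5},{q1,q3,q5},{q3,q4,q5}} U14={{q3,q5},{q1,q3,q5},{q3,q4,q5}} U23={{q4},{q5},{q1,q5},{q3,q4},{q3,q5},{q4,q5},{q4,q6},{q1,q3,q5},{q3,q4,q5}} U24={{q1,q3},{q3,q4},{q3,q5},{q4,q6},{q1,q3,q5},{q3,q4,q5}} U34={{q3,q4},{q3,q5},{q4,q6},{q1,q3,q5},{q3,q4,q5}}
  U123={{q5},{q1,q5},{q3,q5},{q4,q5},{q1,q3,q5},{q3,q4,q5}} U124={{q3,q5},{q1,q3,q5},{q3,q4,q5}} U134={{q3,q5},{q1,q3,q5},{q3,q4,q5}} U234={{q3,q4},{q3,q5},{q4,q6},{q1,q3,q5},{q3,q4,q5}}
  U1234={{q3,q5},{q1,q3,q5},{q3,q4,q5}}
components per intersection:
  U1: {{q5},{q1,q5},{q3,q5},{q4,q5},{q1,q3,q5},{q3,q4,q5}}
  U2: {{q1},{q4},{q5},{q1,q3},{q1,q5},{q3,q4},{q3,q5},{q4,q5},{q4,q6},{q1,q3,q5},{q3,q4,q5}}
  U3: {{q2}} {{q4},{q5},{q1,q5},{q3,q4},{q3,q5},{q4,q5},{q4,q6},{q1,q3,q5},{q3,q4,q5}}
  U4: {{q3},{q1,q3},{q3,q4},{q3,q5},{q1,q3,q5},{q3,q4,q5}} {{q6},{q4,q6}}
  U12: {{q5},{q1,q5},{q3,q5},{q4,q5},{q1,q3,q5},{q3,q4,q5}}
  U13: {{q5},{q1,q5},{q3,q5},{q4,q5},{q1,q3,q5},{q3,q4,q5}}
  U14: {{q3,q5},{q1,q3,q5},{q3,q4,q5}}
  U23: {{q4},{q5},{q1,q5},{q3,q4},{q3,q5},{q4,q5},{q4,q6},{q1,q3,q5},{q3,q4,q5}}
  U24: {{q1,q3},{q3,q4},{q3,q5},{q1,q3,q5},{q3,q4,q5}} {{q4,q6}}
  U34: {{q3,q4},{q3,q5},{q1,q3,q5},{q3,q4,q5}} {{q4,q6}}
  U123: {{q5},{q1,q5},{q3,q5},{q4,q5},{q1,q3,q5},{q3,q4,q5}}
  U124: {{q3,q5},{q1,q3,q5},{q3,q4,q5}}
  U134: {{q3,q5},{q1,q3,q5},{q3,q4,q5}}
  U234: {{q3,q4},{q3,q5},{q1,q3,q5},{q3,q4,q5}} {{q4,q6}}
  U1234: {{q3,q5},{q1,q3,q5},{q3,q4,q5}}
C dims 6,8,5,1; δ0: rk 4, SNF 1^4; δ1: rk 4, SNF 1^4; δ2: rk 1, SNF 1^1
Ȟ^0 = (6 − 4) − 0 = 2, so Ȟ^0 ≅ Z^2
Ȟ^1 = (8 − 4) − 4 = 0, so Ȟ^1 ≅ 0
Ȟ^2 = (5 − 1) − 4 = 0, so Ȟ^2 ≅ 0

Ȟ^0 = Z^2,  Ȟ^1 = 0,  Ȟ^2 = 0


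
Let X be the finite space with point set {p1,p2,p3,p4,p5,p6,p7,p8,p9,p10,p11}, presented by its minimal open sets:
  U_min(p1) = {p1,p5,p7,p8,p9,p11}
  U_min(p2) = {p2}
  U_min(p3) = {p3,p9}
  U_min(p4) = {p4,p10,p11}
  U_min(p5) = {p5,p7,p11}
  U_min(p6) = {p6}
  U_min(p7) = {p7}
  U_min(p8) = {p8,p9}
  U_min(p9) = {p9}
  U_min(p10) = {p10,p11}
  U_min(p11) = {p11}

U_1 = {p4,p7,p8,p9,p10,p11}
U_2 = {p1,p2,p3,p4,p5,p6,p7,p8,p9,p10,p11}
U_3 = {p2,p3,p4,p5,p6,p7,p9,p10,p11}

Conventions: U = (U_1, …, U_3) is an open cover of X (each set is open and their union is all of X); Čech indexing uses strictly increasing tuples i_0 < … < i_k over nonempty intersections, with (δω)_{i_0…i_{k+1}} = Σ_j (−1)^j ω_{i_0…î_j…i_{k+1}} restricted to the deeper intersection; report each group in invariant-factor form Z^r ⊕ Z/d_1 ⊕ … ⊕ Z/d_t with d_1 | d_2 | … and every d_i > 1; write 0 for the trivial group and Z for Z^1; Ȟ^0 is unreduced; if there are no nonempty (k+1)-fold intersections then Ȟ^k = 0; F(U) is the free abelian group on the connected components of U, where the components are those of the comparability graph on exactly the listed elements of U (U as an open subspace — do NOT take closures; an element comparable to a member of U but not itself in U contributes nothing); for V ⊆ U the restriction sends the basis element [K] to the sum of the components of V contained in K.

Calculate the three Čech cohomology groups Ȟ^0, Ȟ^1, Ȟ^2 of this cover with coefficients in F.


Ȟ^0(U;F) ≅ Z^3, Ȟ^1(U;F) ≅ 0, Ȟ^2(U;F) ≅ 0

nerve simplices:
  U12={p4,p7,p8,p9,p10,p11} U13={p4,p7,p9,p10,p11} U23={p2,p3,p4,p5,p6,p7,p9,p10,p11}
  U123={p4,p7,p9,p10,p11}
components per intersection:
  U1: {p4,p10,p11} {p7} {p8,p9}
  U2: {p1,p3,p4,p5,p7,p8,p9,p10,p11} {p2} {p6}
  U3: {p2} {p3,p9} {p4,p5,p7,p10,p11} {p6}
  U12: {p4,p10,p11} {p7} {p8,p9}
  U13: {p4,p10,p11} {p7} {p9}
  U23: {p2} {p3,p9} {p4,p5,p7,p10,p11} {p6}
  U123: {p4,p10,p11} {p7} {p9}
C dims 10,10,3; δ0: rk 7, SNF 1^7; δ1: rk 3, SNF 1^3
degree 0: 10−7−0 = 3 → Ȟ^0 ≅ Z^3
degree 1: 10−3−7 = 0 → Ȟ^1 ≅ 0
degree 2: 3−0−3 = 0 → Ȟ^2 ≅ 0


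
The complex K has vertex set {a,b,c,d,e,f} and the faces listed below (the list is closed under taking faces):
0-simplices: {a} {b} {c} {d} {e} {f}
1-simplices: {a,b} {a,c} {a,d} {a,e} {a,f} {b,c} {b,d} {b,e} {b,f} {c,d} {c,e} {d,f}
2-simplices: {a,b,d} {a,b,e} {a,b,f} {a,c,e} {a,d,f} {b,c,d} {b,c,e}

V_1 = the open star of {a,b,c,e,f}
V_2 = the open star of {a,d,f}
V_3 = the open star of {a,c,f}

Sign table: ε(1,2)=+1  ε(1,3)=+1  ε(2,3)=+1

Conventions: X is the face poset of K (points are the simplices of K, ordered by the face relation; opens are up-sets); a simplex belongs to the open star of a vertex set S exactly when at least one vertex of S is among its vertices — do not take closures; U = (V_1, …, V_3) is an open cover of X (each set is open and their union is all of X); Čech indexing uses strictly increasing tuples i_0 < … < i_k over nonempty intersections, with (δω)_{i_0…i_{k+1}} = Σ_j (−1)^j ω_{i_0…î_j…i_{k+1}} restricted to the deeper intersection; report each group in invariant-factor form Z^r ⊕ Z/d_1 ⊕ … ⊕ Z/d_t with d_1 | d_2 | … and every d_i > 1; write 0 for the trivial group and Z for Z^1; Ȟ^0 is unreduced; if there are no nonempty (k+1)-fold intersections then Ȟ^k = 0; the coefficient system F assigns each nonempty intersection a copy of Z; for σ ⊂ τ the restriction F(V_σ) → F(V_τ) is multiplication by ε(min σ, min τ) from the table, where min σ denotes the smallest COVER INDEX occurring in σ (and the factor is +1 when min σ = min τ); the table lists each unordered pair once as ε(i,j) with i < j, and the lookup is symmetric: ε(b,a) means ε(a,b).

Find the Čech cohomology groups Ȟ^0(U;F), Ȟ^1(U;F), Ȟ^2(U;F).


Ȟ^0(U;F) ≅ Z, Ȟ^1(U;F) ≅ 0, Ȟ^2(U;F) ≅ 0

cover nerve:
  V1={{a},{b},{c},{e},{f},{a,b},{a,c},{a,d},{a,e},{a,f},{b,c},{b,d},{b,e},{b,f},{c,d},{c,e},{d,f},{a,b,d},{a,b,e},{a,b,f},{a,c,e},{a,d,f},{b,c,d},{b,c,e}} V2={{a},{d},{f},{a,b},{a,c},{a,d},{a,e},{a,f},{b,d},{b,f},{c,d},{d,f},{a,b,d},{a,b,e},{a,b,f},{a,c,e},{a,d,f},{b,c,d}} V3={{a},{c},{f},{a,b},{a,c},{a,d},{a,e},{a,f},{b,c},{b,f},{c,d},{c,e},{d,f},{a,b,d},{a,b,e},{a,b,f},{a,c,e},{a,d,f},{b,c,d},{b,c,e}}
  V12={{a},{f},{a,b},{a,c},{a,d},{a,e},{a,f},{b,d},{b,f},{c,d},{d,f},{a,b,d},{a,b,e},{a,b,f},{a,c,e},{a,d,f},{b,c,d}} V13={{a},{c},{f},{a,b},{a,c},{a,d},{a,e},{a,f},{b,c},{b,f},{c,d},{c,e},{d,f},{a,b,d},{a,b,e},{a,b,f},{a,c,e},{a,d,f},{b,c,d},{b,c,e}} V23={{a},{f},{a,b},{a,c},{a,d},{a,e},{a,f},{b,f},{c,d},{d,f},{a,b,d},{a,b,e},{a,b,f},{a,c,e},{a,d,f},{b,c,d}}
  V123={{a},{f},{a,b},{a,c},{a,d},{a,e},{a,f},{b,f},{c,d},{d,f},{a,b,d},{a,b,e},{a,b,f},{a,c,e},{a,d,f},{b,c,d}}
C dims 3,3,1; δ0: rk 2, SNF 1^2; δ1: rk 1, SNF 1^1
Ȟ^0: (3−2)−0=1 ⇒ Z
Ȟ^1: (3−1)−2=0 ⇒ 0
Ȟ^2: (1−0)−1=0 ⇒ 0


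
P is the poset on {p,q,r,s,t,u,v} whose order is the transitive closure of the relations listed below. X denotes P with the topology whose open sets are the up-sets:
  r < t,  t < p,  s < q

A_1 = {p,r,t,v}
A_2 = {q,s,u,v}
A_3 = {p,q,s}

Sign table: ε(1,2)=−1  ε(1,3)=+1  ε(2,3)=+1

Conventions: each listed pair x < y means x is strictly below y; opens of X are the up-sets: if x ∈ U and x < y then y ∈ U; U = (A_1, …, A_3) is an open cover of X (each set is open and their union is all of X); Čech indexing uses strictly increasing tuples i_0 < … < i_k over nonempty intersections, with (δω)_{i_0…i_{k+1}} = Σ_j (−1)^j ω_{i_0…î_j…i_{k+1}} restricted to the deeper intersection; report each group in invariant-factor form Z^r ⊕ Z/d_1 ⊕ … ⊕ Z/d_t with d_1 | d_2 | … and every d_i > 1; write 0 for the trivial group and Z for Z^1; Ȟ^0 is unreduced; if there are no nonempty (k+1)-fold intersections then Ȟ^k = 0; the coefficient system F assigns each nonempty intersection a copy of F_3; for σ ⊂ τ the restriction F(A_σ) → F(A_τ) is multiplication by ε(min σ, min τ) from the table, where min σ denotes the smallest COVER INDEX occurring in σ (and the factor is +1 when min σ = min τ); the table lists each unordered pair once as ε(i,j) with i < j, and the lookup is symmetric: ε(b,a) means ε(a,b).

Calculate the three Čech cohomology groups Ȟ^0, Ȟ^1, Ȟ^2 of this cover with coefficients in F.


nonempty overlaps:
  A12={v} A13={p} A23={q,s}
C dims 3,3; δ0: rk_F3 3
degree 0: 3−3−0 = 0 → Ȟ^0 ≅ 0
degree 1: 3−0−3 = 0 → Ȟ^1 ≅ 0
degree 2: 0−0−0 = 0 → Ȟ^2 ≅ 0

Ȟ^0(U;F) ≅ 0; Ȟ^1(U;F) ≅ 0; Ȟ^2(U;F) ≅ 0


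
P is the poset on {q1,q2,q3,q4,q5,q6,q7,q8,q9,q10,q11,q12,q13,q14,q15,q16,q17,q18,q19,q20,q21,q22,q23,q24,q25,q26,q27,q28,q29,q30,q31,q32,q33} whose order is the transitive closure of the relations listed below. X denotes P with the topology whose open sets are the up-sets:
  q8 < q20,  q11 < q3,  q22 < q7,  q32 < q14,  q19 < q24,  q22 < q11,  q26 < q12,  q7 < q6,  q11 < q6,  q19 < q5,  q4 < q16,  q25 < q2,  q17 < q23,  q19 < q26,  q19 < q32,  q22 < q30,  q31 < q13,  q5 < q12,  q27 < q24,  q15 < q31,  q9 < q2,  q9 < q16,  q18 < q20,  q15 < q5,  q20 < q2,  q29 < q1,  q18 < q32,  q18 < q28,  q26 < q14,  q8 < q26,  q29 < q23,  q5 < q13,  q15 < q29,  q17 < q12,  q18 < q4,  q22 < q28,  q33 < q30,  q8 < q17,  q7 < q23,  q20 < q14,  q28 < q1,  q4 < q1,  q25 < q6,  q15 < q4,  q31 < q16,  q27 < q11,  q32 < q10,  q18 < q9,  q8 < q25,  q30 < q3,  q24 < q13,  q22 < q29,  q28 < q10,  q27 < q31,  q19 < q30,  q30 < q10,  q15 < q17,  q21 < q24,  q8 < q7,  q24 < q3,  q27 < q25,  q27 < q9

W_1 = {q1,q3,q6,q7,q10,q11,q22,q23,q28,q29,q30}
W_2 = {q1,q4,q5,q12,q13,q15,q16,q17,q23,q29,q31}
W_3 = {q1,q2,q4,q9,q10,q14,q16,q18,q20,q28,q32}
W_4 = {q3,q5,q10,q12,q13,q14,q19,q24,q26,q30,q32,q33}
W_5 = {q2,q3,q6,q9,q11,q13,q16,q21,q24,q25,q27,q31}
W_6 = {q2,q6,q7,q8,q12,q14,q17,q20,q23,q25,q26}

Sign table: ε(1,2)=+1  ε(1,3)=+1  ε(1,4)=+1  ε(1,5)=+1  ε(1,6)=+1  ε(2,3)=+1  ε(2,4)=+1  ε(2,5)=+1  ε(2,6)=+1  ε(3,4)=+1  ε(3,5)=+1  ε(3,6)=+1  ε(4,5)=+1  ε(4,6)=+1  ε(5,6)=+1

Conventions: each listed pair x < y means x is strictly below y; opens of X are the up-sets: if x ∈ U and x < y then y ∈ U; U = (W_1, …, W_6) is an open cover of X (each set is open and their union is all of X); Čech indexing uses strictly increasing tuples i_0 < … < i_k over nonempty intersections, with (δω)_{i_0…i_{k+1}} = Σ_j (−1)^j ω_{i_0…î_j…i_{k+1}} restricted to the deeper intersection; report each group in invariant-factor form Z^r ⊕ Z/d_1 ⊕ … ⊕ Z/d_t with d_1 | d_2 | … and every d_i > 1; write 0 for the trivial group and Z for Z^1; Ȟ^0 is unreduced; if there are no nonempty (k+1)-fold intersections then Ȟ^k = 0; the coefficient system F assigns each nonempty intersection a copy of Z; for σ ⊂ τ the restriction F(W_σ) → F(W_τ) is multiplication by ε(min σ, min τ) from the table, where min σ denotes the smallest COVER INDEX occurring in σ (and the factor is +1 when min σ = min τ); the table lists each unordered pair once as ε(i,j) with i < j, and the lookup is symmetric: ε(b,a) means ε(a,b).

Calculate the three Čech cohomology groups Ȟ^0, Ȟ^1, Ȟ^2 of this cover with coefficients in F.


Ȟ^0(U;F) ≅ Z; Ȟ^1(U;F) ≅ 0; Ȟ^2(U;F) ≅ Z/2

nonempty intersections:
  W12={q1,q23,q29} W13={q1,q10,q28} W14={q3,q10,q30} W15={q3,q6,q11} W16={q6,q7,q23} W23={q1,q4,q16} W24={q5,q12,q13} W25={q13,q16,q31} W26={q12,q17,q23} W34={q10,q14,q32} W35={q2,q9,q16} W36={q2,q14,q20} W45={q3,q13,q24} W46={q12,q14,q26} W56={q2,q6,q25}
  W123={q1} W126={q23} W134={q10} W145={q3} W156={q6} W235={q16} W245={q13} W246={q12} W346={q14} W356={q2}
C dims 6,15,10; δ0: rk 5, SNF 1^5; δ1: rk 10, SNF 1^9·2
Ȟ^0: (6−5)−0=1 ⇒ Z
Ȟ^1: (15−10)−5=0 ⇒ 0
Ȟ^2: (10−0)−10=0 plus torsion [2] ⇒ Z/2


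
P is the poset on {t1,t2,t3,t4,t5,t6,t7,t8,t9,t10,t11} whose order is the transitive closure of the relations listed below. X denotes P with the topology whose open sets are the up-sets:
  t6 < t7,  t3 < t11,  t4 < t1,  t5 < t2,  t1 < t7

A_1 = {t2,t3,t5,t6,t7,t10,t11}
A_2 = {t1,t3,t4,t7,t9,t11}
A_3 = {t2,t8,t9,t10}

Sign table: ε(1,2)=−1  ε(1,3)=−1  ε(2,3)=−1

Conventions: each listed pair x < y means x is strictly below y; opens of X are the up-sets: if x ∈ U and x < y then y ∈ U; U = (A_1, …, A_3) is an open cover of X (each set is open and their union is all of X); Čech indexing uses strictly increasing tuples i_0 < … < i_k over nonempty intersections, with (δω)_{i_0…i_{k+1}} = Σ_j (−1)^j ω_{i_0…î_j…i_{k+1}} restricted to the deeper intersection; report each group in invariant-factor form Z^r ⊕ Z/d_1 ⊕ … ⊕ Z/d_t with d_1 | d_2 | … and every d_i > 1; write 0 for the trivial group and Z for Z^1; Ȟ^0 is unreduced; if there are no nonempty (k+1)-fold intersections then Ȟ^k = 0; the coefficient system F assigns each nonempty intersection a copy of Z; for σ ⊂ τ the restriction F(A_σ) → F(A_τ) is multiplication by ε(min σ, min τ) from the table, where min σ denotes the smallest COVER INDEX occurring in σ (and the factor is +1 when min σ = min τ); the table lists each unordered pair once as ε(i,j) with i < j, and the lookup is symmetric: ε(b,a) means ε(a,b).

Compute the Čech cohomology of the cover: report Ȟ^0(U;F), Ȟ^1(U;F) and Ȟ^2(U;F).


Ȟ^0 ≅ 0; Ȟ^1 ≅ Z/2; Ȟ^2 ≅ 0

cover nerve:
  A12={t3,t7,t11} A13={t2,t10} A23={t9}
C dims 3,3; δ0: rk 3, SNF 1^2·2
Ȟ^0: (3−3)−0=0 ⇒ 0
Ȟ^1: (3−0)−3=0 plus torsion [2] ⇒ Z/2
Ȟ^2: (0−0)−0=0 ⇒ 0


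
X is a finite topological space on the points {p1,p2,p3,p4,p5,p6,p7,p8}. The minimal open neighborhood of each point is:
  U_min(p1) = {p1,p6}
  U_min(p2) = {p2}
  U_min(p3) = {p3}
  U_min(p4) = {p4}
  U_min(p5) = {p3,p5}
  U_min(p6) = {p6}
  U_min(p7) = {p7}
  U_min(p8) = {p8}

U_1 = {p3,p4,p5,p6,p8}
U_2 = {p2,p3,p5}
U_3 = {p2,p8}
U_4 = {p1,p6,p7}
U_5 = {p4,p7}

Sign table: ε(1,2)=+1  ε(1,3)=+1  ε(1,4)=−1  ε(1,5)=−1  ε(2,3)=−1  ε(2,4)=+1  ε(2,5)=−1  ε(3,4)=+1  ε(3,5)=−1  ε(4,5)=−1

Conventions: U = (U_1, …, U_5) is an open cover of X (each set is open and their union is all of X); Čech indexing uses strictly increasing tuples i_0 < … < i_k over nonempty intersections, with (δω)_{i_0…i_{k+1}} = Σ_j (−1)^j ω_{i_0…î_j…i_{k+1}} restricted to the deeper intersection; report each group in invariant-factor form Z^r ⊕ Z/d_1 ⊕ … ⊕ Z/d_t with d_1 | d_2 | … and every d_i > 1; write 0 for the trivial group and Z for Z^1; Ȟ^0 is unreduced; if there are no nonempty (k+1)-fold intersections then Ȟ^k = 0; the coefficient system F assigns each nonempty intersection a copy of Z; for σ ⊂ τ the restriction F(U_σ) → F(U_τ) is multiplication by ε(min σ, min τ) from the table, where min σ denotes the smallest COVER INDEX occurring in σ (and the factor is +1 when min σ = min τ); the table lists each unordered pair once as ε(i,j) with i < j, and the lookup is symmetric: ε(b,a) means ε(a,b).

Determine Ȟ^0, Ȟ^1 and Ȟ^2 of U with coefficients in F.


Ȟ^0 ≅ 0; Ȟ^1 ≅ Z ⊕ Z/2; Ȟ^2 ≅ 0

nerve of the cover:
  U12={p3,p5} U13={p8} U14={p6} U15={p4} U23={p2} U45={p7}
C dims 5,6; δ0: rk 5, SNF 1^4·2
Ȟ^0 = (5 − 5) − 0 = 0, so Ȟ^0 ≅ 0
Ȟ^1 = (6 − 0) − 5 = 1 plus torsion [2], so Ȟ^1 ≅ Z ⊕ Z/2
Ȟ^2 = (0 − 0) − 0 = 0, so Ȟ^2 ≅ 0


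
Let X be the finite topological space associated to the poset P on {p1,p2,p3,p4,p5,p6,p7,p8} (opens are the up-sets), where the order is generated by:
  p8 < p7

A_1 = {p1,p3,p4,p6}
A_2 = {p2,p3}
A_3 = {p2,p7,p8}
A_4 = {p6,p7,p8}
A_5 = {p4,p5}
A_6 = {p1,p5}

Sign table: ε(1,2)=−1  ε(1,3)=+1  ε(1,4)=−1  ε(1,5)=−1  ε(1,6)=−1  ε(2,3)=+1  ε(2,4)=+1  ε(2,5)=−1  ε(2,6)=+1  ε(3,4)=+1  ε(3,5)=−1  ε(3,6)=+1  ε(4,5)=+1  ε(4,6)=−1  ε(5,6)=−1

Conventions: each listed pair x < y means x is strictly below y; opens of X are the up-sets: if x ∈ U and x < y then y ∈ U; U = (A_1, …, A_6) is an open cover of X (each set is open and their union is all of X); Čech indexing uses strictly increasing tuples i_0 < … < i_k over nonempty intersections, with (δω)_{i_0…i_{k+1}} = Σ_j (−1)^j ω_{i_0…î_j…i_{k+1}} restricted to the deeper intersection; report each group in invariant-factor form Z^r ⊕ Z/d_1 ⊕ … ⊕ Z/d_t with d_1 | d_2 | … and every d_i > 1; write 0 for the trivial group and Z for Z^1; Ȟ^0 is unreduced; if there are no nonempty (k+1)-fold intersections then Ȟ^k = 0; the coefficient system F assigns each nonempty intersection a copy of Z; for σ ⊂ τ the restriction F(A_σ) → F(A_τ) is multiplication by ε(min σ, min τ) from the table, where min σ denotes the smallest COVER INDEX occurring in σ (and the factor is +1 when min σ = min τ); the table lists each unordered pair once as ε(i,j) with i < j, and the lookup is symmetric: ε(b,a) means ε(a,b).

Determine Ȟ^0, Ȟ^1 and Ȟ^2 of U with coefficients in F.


nerve simplices:
  A12={p3} A14={p6} A15={p4} A16={p1} A23={p2} A34={p7,p8} A56={p5}
C dims 6,7; δ0: rk 6, SNF 1^5·2
degree 0: 6−6−0 = 0 → Ȟ^0 ≅ 0
degree 1: 7−0−6 = 1 plus torsion [2] → Ȟ^1 ≅ Z ⊕ Z/2
degree 2: 0−0−0 = 0 → Ȟ^2 ≅ 0

Ȟ^0(U;F) ≅ 0, Ȟ^1(U;F) ≅ Z ⊕ Z/2 and Ȟ^2(U;F) ≅ 0
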